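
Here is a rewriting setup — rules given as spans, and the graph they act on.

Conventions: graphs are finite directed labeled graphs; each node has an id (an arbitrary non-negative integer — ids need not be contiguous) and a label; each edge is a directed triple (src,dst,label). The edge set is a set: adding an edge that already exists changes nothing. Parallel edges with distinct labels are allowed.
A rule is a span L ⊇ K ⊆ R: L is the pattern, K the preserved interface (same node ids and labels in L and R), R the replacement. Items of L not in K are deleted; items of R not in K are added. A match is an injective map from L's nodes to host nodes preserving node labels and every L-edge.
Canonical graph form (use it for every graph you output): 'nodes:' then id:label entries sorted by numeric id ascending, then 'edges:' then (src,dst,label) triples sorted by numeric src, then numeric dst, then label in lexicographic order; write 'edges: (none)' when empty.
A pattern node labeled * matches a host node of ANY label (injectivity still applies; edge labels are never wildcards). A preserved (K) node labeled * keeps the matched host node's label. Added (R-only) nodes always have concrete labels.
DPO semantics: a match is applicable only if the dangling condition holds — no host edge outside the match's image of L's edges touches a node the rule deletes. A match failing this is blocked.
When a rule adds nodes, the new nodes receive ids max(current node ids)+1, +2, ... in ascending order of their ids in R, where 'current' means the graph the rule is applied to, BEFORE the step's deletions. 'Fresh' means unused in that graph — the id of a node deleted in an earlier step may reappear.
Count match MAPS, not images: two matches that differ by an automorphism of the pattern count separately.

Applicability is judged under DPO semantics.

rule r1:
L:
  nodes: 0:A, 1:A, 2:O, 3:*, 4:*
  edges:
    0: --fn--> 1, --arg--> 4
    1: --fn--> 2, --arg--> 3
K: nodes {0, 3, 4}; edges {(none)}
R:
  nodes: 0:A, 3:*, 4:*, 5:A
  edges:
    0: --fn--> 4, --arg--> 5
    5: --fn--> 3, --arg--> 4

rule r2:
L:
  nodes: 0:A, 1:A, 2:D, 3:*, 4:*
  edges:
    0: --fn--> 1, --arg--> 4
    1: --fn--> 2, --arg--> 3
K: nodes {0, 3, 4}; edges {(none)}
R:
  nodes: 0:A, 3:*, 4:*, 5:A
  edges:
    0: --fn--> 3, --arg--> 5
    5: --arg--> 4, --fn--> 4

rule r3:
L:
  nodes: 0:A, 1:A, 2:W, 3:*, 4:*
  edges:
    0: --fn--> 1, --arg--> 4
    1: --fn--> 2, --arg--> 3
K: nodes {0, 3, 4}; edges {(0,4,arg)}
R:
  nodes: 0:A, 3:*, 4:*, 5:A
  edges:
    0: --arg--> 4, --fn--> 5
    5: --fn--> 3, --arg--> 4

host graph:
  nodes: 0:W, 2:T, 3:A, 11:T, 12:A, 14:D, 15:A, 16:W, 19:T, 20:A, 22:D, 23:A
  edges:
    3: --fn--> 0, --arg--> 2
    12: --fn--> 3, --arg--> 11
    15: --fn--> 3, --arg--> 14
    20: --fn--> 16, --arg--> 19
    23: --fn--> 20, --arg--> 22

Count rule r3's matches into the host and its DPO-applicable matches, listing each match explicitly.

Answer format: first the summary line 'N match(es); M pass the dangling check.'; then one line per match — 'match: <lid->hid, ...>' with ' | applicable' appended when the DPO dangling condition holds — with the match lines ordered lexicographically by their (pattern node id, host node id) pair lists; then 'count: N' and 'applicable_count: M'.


3 match(es); 1 pass the dangling check.
match: 0->12, 1->3, 2->0, 3->2, 4->11
match: 0->15, 1->3, 2->0, 3->2, 4->14
match: 0->23, 1->20, 2->16, 3->19, 4->22 | applicable
count: 3
applicable_count: 1


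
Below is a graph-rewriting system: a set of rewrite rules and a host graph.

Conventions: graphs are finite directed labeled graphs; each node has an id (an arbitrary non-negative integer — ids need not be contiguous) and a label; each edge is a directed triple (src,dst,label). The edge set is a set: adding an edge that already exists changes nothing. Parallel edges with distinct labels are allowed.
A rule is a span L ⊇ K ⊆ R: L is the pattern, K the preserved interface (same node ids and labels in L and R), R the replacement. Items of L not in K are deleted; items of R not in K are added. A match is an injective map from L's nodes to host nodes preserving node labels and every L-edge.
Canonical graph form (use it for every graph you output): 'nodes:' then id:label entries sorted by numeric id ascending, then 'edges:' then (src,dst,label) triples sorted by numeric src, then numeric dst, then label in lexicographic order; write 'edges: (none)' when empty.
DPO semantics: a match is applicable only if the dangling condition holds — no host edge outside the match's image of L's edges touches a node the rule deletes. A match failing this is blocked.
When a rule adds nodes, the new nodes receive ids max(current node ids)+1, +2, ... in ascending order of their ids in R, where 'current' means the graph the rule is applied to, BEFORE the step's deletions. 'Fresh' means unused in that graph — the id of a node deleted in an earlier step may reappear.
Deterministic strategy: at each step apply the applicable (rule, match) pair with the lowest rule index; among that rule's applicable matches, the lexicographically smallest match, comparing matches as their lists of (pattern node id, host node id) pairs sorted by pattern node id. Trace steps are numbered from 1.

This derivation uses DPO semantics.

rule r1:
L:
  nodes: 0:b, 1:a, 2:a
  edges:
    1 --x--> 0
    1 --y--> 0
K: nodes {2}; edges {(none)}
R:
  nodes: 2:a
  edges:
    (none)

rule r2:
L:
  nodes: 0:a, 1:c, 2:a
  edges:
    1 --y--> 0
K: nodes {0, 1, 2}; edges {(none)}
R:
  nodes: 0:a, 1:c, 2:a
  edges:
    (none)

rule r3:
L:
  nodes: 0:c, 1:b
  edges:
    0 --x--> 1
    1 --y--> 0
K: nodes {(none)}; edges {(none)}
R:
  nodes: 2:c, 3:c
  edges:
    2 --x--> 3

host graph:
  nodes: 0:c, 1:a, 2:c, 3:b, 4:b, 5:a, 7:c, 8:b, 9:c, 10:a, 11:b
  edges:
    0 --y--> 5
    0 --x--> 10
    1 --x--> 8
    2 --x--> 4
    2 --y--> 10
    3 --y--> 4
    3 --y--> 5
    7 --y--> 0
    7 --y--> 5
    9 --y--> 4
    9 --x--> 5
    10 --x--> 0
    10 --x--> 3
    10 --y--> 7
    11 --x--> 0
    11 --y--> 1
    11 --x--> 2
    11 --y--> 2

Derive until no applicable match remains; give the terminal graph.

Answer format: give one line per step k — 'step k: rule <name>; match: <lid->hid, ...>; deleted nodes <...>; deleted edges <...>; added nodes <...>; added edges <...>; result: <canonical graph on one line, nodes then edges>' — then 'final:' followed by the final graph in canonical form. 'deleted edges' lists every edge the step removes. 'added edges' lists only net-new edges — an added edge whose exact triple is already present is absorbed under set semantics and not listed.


step 1: rule r2; match: 0->5, 1->0, 2->1; deleted nodes (none); deleted edges (0,5,y); added nodes (none); added edges (none); result: nodes: 0:c, 1:a, 2:c, 3:b, 4:b, 5:a, 7:c, 8:b, 9:c, 10:a, 11:b edges: (0,10,x); (1,8,x); (2,4,x); (2,10,y); (3,4,y); (3,5,y); (7,0,y); (7,5,y); (9,4,y); (9,5,x); (10,0,x); (10,3,x); (10,7,y); (11,0,x); (11,1,y); (11,2,x); (11,2,y)
step 2: rule r2; match: 0->5, 1->7, 2->1; deleted nodes (none); deleted edges (7,5,y); added nodes (none); added edges (none); result: nodes: 0:c, 1:a, 2:c, 3:b, 4:b, 5:a, 7:c, 8:b, 9:c, 10:a, 11:b edges: (0,10,x); (1,8,x); (2,4,x); (2,10,y); (3,4,y); (3,5,y); (7,0,y); (9,4,y); (9,5,x); (10,0,x); (10,3,x); (10,7,y); (11,0,x); (11,1,y); (11,2,x); (11,2,y)
step 3: rule r2; match: 0->10, 1->2, 2->1; deleted nodes (none); deleted edges (2,10,y); added nodes (none); added edges (none); result: nodes: 0:c, 1:a, 2:c, 3:b, 4:b, 5:a, 7:c, 8:b, 9:c, 10:a, 11:b edges: (0,10,x); (1,8,x); (2,4,x); (3,4,y); (3,5,y); (7,0,y); (9,4,y); (9,5,x); (10,0,x); (10,3,x); (10,7,y); (11,0,x); (11,1,y); (11,2,x); (11,2,y)
final:
nodes: 0:c, 1:a, 2:c, 3:b, 4:b, 5:a, 7:c, 8:b, 9:c, 10:a, 11:b
edges: (0,10,x); (1,8,x); (2,4,x); (3,4,y); (3,5,y); (7,0,y); (9,4,y); (9,5,x); (10,0,x); (10,3,x); (10,7,y); (11,0,x); (11,1,y); (11,2,x); (11,2,y)


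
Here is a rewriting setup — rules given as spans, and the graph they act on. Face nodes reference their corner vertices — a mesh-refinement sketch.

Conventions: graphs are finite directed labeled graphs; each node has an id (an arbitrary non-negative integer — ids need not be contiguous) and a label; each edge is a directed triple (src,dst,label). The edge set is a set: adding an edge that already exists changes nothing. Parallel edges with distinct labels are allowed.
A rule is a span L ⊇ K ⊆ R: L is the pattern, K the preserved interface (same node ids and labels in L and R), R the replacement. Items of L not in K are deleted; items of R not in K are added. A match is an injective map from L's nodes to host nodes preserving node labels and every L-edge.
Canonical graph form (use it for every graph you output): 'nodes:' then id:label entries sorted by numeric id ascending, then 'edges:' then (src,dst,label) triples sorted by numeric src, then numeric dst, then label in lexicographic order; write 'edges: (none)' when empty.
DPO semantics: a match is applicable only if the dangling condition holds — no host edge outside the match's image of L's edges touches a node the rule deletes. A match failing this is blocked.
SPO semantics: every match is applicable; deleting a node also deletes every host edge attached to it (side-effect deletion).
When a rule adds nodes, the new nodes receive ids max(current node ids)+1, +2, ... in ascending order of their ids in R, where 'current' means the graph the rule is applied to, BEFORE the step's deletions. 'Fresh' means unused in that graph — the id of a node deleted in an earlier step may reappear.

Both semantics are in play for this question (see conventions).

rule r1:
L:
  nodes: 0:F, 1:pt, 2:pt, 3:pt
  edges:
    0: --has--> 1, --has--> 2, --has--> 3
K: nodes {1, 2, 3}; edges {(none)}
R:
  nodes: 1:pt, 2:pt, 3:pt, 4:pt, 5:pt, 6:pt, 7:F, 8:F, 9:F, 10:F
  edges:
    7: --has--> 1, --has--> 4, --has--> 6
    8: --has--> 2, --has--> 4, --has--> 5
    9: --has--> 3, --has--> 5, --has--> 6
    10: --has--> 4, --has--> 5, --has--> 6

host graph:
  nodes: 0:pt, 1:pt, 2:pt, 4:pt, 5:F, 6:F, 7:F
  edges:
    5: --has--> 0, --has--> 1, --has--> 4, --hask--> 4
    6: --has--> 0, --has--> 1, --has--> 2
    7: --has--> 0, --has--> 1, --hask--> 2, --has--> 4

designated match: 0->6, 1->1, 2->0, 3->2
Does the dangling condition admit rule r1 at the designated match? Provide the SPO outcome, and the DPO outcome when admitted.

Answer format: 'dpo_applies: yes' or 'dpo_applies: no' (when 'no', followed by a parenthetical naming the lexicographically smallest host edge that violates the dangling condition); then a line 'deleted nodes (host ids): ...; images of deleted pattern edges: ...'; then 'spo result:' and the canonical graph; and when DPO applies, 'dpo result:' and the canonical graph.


dpo_applies: yes
deleted nodes (host ids): 6; images of deleted pattern edges: (6,0,has); (6,1,has); (6,2,has)
spo result:
nodes: 0:pt, 1:pt, 2:pt, 4:pt, 5:F, 7:F, 8:pt, 9:pt, 10:pt, 11:F, 12:F, 13:F, 14:F
edges: (5,0,has); (5,1,has); (5,4,has); (5,4,hask); (7,0,has); (7,1,has); (7,2,hask); (7,4,has); (11,1,has); (11,8,has); (11,10,has); (12,0,has); (12,8,has); (12,9,has); (13,2,has); (13,9,has); (13,10,has); (14,8,has); (14,9,has); (14,10,has)
dpo result:
nodes: 0:pt, 1:pt, 2:pt, 4:pt, 5:F, 7:F, 8:pt, 9:pt, 10:pt, 11:F, 12:F, 13:F, 14:F
edges: (5,0,has); (5,1,has); (5,4,has); (5,4,hask); (7,0,has); (7,1,has); (7,2,hask); (7,4,has); (11,1,has); (11,8,has); (11,10,has); (12,0,has); (12,8,has); (12,9,has); (13,2,has); (13,9,has); (13,10,has); (14,8,has); (14,9,has); (14,10,has)


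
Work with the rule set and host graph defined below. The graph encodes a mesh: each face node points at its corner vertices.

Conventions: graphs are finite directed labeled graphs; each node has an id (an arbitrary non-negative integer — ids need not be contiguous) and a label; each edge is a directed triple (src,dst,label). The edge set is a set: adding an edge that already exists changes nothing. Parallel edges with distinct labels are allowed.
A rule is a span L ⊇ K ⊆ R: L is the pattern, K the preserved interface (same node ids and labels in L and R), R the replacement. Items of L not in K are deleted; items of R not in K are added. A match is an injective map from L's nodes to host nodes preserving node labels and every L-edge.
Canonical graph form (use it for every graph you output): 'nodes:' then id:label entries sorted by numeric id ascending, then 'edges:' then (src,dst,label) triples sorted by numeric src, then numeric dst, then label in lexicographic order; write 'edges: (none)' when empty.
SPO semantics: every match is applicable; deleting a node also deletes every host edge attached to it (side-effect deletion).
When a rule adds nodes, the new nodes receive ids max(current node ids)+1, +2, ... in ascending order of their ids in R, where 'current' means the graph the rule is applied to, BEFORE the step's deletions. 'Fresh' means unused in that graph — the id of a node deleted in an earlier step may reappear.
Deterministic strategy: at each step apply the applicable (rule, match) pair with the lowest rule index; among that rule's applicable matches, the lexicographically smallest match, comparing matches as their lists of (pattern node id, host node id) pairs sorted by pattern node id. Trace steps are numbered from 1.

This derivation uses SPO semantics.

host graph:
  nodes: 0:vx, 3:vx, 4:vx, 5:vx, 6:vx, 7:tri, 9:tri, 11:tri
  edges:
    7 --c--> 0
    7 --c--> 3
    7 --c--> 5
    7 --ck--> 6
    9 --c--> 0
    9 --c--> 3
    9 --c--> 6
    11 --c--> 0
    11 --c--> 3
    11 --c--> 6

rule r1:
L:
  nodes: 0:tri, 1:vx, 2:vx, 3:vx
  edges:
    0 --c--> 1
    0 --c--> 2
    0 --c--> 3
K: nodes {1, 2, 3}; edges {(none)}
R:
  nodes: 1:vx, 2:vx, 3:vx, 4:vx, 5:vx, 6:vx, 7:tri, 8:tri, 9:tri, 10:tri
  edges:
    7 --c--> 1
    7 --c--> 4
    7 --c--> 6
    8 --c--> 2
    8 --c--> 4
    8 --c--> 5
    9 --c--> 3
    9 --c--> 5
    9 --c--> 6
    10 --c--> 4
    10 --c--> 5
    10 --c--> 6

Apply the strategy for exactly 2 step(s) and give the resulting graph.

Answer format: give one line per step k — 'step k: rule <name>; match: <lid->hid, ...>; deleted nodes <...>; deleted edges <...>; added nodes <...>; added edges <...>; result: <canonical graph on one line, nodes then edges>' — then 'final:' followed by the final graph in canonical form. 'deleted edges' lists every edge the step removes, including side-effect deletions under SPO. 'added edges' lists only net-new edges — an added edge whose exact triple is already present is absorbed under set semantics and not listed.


step 1: rule r1; match: 0->7, 1->0, 2->3, 3->5; deleted nodes 7; deleted edges (7,0,c); (7,3,c); (7,5,c); (7,6,ck); added nodes 12, 13, 14, 15, 16, 17, 18; added edges (15,0,c); (15,12,c); (15,14,c); (16,3,c); (16,12,c); (16,13,c); (17,5,c); (17,13,c); (17,14,c); (18,12,c); (18,13,c); (18,14,c); result: nodes: 0:vx, 3:vx, 4:vx, 5:vx, 6:vx, 9:tri, 11:tri, 12:vx, 13:vx, 14:vx, 15:tri, 16:tri, 17:tri, 18:tri edges: (9,0,c); (9,3,c); (9,6,c); (11,0,c); (11,3,c); (11,6,c); (15,0,c); (15,12,c); (15,14,c); (16,3,c); (16,12,c); (16,13,c); (17,5,c); (17,13,c); (17,14,c); (18,12,c); (18,13,c); (18,14,c)
step 2: rule r1; match: 0->9, 1->0, 2->3, 3->6; deleted nodes 9; deleted edges (9,0,c); (9,3,c); (9,6,c); added nodes 19, 20, 21, 22, 23, 24, 25; added edges (22,0,c); (22,19,c); (22,21,c); (23,3,c); (23,19,c); (23,20,c); (24,6,c); (24,20,c); (24,21,c); (25,19,c); (25,20,c); (25,21,c); result: nodes: 0:vx, 3:vx, 4:vx, 5:vx, 6:vx, 11:tri, 12:vx, 13:vx, 14:vx, 15:tri, 16:tri, 17:tri, 18:tri, 19:vx, 20:vx, 21:vx, 22:tri, 23:tri, 24:tri, 25:tri edges: (11,0,c); (11,3,c); (11,6,c); (15,0,c); (15,12,c); (15,14,c); (16,3,c); (16,12,c); (16,13,c); (17,5,c); (17,13,c); (17,14,c); (18,12,c); (18,13,c); (18,14,c); (22,0,c); (22,19,c); (22,21,c); (23,3,c); (23,19,c); (23,20,c); (24,6,c); (24,20,c); (24,21,c); (25,19,c); (25,20,c); (25,21,c)
final:
nodes: 0:vx, 3:vx, 4:vx, 5:vx, 6:vx, 11:tri, 12:vx, 13:vx, 14:vx, 15:tri, 16:tri, 17:tri, 18:tri, 19:vx, 20:vx, 21:vx, 22:tri, 23:tri, 24:tri, 25:tri
edges: (11,0,c); (11,3,c); (11,6,c); (15,0,c); (15,12,c); (15,14,c); (16,3,c); (16,12,c); (16,13,c); (17,5,c); (17,13,c); (17,14,c); (18,12,c); (18,13,c); (18,14,c); (22,0,c); (22,19,c); (22,21,c); (23,3,c); (23,19,c); (23,20,c); (24,6,c); (24,20,c); (24,21,c); (25,19,c); (25,20,c); (25,21,c)


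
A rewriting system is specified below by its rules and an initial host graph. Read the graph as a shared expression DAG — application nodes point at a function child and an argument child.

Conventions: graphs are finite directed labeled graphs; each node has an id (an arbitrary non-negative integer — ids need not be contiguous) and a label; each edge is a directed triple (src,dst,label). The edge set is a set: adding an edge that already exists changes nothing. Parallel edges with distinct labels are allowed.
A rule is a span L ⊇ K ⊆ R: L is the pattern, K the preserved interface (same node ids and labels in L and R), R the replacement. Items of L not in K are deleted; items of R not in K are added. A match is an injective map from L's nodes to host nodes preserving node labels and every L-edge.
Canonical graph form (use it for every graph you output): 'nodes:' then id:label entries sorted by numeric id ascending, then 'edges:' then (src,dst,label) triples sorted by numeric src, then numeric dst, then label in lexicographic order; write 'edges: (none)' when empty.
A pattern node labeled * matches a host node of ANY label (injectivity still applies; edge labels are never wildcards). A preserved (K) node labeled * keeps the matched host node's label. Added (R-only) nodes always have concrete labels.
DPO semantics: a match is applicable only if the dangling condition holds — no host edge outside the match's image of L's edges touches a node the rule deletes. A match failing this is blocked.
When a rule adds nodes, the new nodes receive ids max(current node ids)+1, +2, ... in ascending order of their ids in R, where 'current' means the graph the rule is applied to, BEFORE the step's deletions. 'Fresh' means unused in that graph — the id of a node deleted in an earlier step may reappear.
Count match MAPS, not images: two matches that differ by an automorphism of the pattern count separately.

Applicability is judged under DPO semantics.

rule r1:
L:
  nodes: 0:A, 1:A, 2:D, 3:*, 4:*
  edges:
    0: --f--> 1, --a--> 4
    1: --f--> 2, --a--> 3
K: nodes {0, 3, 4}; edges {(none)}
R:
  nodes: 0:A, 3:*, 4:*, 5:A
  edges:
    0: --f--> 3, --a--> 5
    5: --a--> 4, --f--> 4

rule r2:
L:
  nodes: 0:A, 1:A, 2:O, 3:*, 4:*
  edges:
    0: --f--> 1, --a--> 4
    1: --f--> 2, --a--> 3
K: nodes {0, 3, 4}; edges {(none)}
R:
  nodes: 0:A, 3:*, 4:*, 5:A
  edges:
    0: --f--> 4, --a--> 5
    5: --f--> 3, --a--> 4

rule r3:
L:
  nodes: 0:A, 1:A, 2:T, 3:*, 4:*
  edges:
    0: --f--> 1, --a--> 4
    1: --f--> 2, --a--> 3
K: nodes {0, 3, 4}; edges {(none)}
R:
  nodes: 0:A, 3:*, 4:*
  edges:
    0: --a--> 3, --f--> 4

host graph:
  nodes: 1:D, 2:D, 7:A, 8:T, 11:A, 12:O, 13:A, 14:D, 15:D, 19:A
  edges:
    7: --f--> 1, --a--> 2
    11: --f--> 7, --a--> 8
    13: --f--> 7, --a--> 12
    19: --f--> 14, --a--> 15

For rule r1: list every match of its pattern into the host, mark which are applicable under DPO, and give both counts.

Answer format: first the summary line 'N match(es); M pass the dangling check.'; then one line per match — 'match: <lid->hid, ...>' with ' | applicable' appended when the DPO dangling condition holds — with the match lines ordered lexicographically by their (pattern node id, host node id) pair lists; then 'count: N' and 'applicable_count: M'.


2 match(es); 0 pass the dangling check.
match: 0->11, 1->7, 2->1, 3->2, 4->8
match: 0->13, 1->7, 2->1, 3->2, 4->12
count: 2
applicable_count: 0


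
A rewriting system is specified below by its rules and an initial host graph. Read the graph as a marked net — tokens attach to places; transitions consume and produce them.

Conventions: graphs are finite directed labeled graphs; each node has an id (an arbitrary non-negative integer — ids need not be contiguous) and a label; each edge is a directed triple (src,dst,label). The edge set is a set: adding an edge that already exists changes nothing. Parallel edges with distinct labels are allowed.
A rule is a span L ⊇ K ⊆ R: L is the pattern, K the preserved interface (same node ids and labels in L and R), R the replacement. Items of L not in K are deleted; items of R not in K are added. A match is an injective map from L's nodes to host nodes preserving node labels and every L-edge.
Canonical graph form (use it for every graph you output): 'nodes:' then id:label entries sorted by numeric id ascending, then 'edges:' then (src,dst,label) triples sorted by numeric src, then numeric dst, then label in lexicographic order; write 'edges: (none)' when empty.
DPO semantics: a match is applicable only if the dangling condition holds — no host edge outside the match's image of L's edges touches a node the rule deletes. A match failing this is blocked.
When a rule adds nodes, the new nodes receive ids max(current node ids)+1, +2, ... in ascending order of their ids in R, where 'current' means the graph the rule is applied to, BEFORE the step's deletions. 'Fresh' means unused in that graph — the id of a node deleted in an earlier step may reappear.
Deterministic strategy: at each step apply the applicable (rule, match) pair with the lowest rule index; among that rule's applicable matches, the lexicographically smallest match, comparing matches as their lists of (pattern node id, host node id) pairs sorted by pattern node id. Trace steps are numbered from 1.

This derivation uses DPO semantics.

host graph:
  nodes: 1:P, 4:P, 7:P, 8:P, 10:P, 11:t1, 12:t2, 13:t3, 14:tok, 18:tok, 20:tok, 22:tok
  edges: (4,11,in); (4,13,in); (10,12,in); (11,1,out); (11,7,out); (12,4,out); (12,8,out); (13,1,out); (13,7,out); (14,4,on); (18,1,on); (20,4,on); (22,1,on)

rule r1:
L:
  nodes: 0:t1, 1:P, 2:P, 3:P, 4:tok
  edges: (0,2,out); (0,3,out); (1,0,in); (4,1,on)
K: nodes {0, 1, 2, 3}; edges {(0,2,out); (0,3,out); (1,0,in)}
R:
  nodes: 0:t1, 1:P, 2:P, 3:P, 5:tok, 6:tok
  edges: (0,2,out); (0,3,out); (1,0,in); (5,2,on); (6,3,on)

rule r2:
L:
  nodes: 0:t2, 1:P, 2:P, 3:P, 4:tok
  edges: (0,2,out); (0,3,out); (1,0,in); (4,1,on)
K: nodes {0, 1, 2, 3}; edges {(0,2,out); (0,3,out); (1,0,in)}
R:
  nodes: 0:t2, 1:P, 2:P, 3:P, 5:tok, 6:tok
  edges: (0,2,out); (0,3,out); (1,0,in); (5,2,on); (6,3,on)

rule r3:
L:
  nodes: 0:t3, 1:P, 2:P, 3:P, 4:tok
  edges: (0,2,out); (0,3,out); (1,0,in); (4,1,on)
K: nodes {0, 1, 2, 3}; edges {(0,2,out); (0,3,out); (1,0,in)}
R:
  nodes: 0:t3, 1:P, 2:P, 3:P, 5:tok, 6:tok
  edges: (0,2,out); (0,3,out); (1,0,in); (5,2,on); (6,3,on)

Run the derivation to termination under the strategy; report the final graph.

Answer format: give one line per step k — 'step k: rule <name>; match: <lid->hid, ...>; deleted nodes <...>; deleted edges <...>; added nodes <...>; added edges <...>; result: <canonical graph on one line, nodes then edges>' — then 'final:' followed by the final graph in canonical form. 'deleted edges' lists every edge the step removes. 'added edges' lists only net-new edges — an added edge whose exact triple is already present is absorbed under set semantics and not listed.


step 1: rule r1; match: 0->11, 1->4, 2->1, 3->7, 4->14; deleted nodes 14; deleted edges (14,4,on); added nodes 23, 24; added edges (23,1,on); (24,7,on); result: nodes: 1:P, 4:P, 7:P, 8:P, 10:P, 11:t1, 12:t2, 13:t3, 18:tok, 20:tok, 22:tok, 23:tok, 24:tok edges: (4,11,in); (4,13,in); (10,12,in); (11,1,out); (11,7,out); (12,4,out); (12,8,out); (13,1,out); (13,7,out); (18,1,on); (20,4,on); (22,1,on); (23,1,on); (24,7,on)
step 2: rule r1; match: 0->11, 1->4, 2->1, 3->7, 4->20; deleted nodes 20; deleted edges (20,4,on); added nodes 25, 26; added edges (25,1,on); (26,7,on); result: nodes: 1:P, 4:P, 7:P, 8:P, 10:P, 11:t1, 12:t2, 13:t3, 18:tok, 22:tok, 23:tok, 24:tok, 25:tok, 26:tok edges: (4,11,in); (4,13,in); (10,12,in); (11,1,out); (11,7,out); (12,4,out); (12,8,out); (13,1,out); (13,7,out); (18,1,on); (22,1,on); (23,1,on); (24,7,on); (25,1,on); (26,7,on)
final:
nodes: 1:P, 4:P, 7:P, 8:P, 10:P, 11:t1, 12:t2, 13:t3, 18:tok, 22:tok, 23:tok, 24:tok, 25:tok, 26:tok
edges: (4,11,in); (4,13,in); (10,12,in); (11,1,out); (11,7,out); (12,4,out); (12,8,out); (13,1,out); (13,7,out); (18,1,on); (22,1,on); (23,1,on); (24,7,on); (25,1,on); (26,7,on)


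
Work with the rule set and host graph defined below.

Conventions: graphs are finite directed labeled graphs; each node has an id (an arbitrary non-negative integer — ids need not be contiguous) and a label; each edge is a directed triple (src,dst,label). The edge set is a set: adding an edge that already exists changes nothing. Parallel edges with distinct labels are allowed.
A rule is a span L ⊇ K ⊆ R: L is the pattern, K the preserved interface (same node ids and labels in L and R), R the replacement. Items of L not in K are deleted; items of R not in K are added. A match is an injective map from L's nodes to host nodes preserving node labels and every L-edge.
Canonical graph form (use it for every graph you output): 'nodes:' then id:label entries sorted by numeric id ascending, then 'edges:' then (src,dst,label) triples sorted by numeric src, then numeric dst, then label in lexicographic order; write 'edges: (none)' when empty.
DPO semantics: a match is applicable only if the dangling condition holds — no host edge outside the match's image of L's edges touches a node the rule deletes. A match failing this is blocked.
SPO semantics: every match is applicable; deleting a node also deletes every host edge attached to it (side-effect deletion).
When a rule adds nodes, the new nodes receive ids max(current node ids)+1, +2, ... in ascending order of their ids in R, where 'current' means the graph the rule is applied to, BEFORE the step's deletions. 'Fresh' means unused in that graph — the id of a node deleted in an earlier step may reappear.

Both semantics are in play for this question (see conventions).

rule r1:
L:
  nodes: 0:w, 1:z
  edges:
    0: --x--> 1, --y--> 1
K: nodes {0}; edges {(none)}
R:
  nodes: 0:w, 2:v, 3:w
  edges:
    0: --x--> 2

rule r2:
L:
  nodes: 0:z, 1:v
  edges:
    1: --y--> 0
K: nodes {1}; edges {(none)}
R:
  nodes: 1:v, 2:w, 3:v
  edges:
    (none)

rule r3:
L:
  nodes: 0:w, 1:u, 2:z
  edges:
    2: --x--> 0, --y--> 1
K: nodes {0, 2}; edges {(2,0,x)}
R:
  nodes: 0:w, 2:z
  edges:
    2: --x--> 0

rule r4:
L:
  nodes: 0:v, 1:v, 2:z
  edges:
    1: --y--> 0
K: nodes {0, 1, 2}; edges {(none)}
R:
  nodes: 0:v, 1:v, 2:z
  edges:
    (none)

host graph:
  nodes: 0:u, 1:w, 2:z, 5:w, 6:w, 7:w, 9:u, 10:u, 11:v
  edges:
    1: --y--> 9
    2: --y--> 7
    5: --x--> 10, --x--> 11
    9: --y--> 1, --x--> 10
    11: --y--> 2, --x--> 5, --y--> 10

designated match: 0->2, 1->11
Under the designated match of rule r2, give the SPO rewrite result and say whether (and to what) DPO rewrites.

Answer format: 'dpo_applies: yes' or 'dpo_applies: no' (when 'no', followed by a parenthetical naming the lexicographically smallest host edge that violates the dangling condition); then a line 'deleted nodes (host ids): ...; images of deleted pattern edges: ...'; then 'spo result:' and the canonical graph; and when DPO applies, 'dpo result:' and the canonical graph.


dpo_applies: no
(the rule deletes node 2, which keeps host edge (2,7,y) outside the match image — the dangling condition fails, DPO blocks; SPO proceeds and side-deletes such edges)
deleted nodes (host ids): 2; images of deleted pattern edges: (11,2,y)
spo result:
nodes: 0:u, 1:w, 5:w, 6:w, 7:w, 9:u, 10:u, 11:v, 12:w, 13:v
edges: (1,9,y); (5,10,x); (5,11,x); (9,1,y); (9,10,x); (11,5,x); (11,10,y)


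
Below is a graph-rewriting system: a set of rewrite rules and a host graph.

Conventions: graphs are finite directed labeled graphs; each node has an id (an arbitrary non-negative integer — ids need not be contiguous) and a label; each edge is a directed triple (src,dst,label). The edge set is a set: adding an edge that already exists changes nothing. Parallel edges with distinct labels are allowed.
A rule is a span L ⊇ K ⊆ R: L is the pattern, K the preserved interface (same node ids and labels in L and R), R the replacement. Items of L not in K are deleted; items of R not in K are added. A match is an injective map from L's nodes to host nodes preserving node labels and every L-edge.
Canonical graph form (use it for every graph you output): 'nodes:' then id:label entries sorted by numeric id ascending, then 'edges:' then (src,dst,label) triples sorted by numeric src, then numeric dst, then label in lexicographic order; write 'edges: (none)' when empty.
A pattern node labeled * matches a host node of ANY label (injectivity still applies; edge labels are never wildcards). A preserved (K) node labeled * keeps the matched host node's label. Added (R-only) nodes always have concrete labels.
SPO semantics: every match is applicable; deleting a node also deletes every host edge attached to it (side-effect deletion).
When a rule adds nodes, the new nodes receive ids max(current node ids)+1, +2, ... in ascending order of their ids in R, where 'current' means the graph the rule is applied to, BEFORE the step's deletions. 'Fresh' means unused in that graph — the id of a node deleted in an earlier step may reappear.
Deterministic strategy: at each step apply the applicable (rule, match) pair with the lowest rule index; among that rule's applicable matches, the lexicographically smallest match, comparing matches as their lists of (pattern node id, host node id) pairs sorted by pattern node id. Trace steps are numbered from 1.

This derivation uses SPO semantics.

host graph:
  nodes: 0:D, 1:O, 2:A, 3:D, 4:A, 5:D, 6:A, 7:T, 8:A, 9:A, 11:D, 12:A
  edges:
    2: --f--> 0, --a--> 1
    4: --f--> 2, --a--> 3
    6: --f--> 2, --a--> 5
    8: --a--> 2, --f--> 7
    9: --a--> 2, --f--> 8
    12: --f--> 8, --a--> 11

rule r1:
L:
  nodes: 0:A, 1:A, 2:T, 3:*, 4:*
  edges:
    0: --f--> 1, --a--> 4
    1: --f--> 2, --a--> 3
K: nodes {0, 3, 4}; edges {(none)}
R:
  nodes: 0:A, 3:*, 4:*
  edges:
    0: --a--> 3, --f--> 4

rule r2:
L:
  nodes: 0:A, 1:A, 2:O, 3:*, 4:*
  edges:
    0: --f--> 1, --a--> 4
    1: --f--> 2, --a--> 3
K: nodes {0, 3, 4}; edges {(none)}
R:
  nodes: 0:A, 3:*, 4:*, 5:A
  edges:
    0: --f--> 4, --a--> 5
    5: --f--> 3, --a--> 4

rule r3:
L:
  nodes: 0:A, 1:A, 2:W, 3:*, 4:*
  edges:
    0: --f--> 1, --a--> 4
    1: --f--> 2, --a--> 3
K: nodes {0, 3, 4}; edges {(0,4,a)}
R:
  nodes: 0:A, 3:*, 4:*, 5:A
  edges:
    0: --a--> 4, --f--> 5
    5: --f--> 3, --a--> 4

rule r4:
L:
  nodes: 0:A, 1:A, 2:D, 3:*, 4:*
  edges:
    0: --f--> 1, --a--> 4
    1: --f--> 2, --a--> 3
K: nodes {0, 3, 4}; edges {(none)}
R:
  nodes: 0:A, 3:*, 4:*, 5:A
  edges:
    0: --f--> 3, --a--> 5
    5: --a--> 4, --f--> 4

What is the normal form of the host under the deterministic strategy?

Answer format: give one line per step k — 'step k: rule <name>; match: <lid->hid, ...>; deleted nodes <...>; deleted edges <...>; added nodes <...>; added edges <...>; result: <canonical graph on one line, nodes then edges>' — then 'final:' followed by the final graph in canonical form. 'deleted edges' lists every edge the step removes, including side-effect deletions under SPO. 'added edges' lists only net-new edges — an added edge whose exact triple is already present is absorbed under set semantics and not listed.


step 1: rule r1; match: 0->12, 1->8, 2->7, 3->2, 4->11; deleted nodes 7, 8; deleted edges (8,2,a); (8,7,f); (9,8,f); (12,8,f); (12,11,a); added nodes (none); added edges (12,2,a); (12,11,f); result: nodes: 0:D, 1:O, 2:A, 3:D, 4:A, 5:D, 6:A, 9:A, 11:D, 12:A edges: (2,0,f); (2,1,a); (4,2,f); (4,3,a); (6,2,f); (6,5,a); (9,2,a); (12,2,a); (12,11,f)
step 2: rule r4; match: 0->4, 1->2, 2->0, 3->1, 4->3; deleted nodes 0, 2; deleted edges (2,0,f); (2,1,a); (4,2,f); (4,3,a); (6,2,f); (9,2,a); (12,2,a); added nodes 13; added edges (4,1,f); (4,13,a); (13,3,a); (13,3,f); result: nodes: 1:O, 3:D, 4:A, 5:D, 6:A, 9:A, 11:D, 12:A, 13:A edges: (4,1,f); (4,13,a); (6,5,a); (12,11,f); (13,3,a); (13,3,f)
final:
nodes: 1:O, 3:D, 4:A, 5:D, 6:A, 9:A, 11:D, 12:A, 13:A
edges: (4,1,f); (4,13,a); (6,5,a); (12,11,f); (13,3,a); (13,3,f)


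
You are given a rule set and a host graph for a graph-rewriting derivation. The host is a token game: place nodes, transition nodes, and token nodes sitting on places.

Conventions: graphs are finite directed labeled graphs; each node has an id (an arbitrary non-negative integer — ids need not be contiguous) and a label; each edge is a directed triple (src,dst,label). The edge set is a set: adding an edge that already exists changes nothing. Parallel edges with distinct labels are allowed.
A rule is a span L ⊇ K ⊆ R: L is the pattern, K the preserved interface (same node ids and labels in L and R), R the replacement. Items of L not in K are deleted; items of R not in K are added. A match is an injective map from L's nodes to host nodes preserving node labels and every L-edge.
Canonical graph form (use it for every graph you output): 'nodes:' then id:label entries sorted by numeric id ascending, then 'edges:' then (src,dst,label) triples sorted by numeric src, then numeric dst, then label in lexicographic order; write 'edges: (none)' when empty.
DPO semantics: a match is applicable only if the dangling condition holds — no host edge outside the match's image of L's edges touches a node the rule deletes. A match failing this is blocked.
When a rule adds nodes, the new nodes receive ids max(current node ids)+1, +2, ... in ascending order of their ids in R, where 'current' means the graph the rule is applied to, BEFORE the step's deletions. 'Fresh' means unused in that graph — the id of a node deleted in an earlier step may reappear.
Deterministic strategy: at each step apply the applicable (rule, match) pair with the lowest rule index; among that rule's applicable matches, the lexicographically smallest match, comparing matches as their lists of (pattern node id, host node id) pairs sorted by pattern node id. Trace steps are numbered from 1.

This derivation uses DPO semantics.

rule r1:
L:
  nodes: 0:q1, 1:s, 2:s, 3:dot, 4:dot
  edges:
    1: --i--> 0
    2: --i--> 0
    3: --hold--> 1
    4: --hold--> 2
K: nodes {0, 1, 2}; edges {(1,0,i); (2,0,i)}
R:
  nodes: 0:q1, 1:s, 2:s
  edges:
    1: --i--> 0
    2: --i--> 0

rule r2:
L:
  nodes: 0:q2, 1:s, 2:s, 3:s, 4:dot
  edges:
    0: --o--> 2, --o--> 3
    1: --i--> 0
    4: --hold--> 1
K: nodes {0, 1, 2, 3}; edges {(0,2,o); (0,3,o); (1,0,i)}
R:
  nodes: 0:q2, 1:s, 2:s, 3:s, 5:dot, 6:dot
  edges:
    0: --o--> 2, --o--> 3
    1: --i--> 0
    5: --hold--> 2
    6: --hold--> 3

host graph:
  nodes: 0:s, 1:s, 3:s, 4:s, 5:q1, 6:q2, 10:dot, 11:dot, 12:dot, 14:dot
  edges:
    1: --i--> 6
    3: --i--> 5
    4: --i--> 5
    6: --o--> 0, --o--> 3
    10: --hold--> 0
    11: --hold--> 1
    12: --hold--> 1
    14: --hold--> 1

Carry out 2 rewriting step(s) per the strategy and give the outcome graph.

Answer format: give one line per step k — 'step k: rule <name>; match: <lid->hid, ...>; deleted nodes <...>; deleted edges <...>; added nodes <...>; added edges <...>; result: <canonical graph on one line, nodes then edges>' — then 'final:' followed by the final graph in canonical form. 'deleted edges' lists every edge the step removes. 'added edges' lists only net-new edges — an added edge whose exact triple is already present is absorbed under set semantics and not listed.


step 1: rule r2; match: 0->6, 1->1, 2->0, 3->3, 4->11; deleted nodes 11; deleted edges (11,1,hold); added nodes 15, 16; added edges (15,0,hold); (16,3,hold); result: nodes: 0:s, 1:s, 3:s, 4:s, 5:q1, 6:q2, 10:dot, 12:dot, 14:dot, 15:dot, 16:dot edges: (1,6,i); (3,5,i); (4,5,i); (6,0,o); (6,3,o); (10,0,hold); (12,1,hold); (14,1,hold); (15,0,hold); (16,3,hold)
step 2: rule r2; match: 0->6, 1->1, 2->0, 3->3, 4->12; deleted nodes 12; deleted edges (12,1,hold); added nodes 17, 18; added edges (17,0,hold); (18,3,hold); result: nodes: 0:s, 1:s, 3:s, 4:s, 5:q1, 6:q2, 10:dot, 14:dot, 15:dot, 16:dot, 17:dot, 18:dot edges: (1,6,i); (3,5,i); (4,5,i); (6,0,o); (6,3,o); (10,0,hold); (14,1,hold); (15,0,hold); (16,3,hold); (17,0,hold); (18,3,hold)
final:
nodes: 0:s, 1:s, 3:s, 4:s, 5:q1, 6:q2, 10:dot, 14:dot, 15:dot, 16:dot, 17:dot, 18:dot
edges: (1,6,i); (3,5,i); (4,5,i); (6,0,o); (6,3,o); (10,0,hold); (14,1,hold); (15,0,hold); (16,3,hold); (17,0,hold); (18,3,hold)


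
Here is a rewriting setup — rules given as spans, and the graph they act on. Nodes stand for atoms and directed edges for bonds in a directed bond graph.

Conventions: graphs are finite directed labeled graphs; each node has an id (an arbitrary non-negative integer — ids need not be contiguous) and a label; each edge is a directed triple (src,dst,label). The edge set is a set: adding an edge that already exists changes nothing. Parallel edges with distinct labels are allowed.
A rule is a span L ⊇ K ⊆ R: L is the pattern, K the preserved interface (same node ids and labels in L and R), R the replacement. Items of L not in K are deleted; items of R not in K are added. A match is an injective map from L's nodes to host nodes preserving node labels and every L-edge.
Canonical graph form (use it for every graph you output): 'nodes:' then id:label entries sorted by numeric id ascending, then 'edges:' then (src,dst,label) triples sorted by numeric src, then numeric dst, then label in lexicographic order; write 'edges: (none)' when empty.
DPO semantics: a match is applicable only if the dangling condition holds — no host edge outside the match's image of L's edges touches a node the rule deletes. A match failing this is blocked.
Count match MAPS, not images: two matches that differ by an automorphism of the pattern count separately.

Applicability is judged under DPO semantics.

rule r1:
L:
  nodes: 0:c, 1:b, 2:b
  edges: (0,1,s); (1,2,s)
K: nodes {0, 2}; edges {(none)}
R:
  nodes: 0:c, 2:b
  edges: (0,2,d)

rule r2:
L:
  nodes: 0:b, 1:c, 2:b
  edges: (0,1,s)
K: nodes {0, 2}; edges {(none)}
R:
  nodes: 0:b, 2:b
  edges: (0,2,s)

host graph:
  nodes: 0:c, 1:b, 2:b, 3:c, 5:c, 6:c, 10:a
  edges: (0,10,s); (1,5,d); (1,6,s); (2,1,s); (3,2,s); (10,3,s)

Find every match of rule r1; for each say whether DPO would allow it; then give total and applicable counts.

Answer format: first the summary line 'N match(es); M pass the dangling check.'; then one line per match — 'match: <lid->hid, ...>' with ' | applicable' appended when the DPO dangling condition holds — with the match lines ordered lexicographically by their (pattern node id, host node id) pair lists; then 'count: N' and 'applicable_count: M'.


1 match(es); 1 pass the dangling check.
match: 0->3, 1->2, 2->1 | applicable
count: 1
applicable_count: 1


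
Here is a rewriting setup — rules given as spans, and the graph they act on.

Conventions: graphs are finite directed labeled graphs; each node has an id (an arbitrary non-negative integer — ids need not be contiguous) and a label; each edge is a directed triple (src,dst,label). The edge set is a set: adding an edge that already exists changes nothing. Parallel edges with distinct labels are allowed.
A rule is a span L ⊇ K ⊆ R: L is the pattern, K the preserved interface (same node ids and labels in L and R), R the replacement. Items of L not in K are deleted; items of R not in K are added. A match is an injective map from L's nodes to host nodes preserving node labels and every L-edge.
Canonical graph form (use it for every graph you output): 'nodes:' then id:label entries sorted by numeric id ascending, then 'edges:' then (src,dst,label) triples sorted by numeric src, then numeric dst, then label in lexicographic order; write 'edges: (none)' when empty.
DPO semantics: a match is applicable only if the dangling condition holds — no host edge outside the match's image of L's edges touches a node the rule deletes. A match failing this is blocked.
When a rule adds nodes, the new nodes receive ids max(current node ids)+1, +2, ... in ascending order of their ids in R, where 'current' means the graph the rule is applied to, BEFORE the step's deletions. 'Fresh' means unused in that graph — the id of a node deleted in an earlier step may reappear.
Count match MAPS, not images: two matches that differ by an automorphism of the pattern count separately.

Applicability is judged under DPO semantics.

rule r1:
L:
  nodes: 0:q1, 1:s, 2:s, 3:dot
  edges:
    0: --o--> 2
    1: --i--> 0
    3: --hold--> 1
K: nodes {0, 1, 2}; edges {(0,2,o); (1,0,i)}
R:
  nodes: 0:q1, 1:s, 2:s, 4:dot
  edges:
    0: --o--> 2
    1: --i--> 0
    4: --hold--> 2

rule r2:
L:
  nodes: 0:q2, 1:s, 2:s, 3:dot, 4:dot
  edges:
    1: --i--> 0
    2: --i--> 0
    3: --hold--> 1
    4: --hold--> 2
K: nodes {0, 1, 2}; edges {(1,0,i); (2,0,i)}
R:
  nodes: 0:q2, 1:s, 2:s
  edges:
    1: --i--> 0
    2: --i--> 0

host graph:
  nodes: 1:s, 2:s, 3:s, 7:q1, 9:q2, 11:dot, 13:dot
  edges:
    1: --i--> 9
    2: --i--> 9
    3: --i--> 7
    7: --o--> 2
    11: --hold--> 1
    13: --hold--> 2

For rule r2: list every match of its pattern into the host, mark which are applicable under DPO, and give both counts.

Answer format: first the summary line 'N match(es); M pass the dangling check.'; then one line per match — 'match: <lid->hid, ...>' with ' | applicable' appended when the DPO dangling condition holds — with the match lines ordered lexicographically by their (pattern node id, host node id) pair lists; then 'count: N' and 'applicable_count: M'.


2 match(es); 2 pass the dangling check.
match: 0->9, 1->1, 2->2, 3->11, 4->13 | applicable
match: 0->9, 1->2, 2->1, 3->13, 4->11 | applicable
count: 2
applicable_count: 2
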